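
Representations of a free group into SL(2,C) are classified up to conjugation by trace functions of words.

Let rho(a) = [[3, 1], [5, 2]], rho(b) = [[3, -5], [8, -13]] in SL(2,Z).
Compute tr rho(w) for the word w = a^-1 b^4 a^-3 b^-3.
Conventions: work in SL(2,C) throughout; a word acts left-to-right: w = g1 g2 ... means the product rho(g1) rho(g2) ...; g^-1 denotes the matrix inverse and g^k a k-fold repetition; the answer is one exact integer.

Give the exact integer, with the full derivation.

-984948640

rho(a^-1) = [[2, -1], [-5, 3]]
... * rho(b) = [[3, -5], [8, -13]]  ->  [[-2, 3], [9, -14]]
... * rho(b) = [[3, -5], [8, -13]]  ->  [[18, -29], [-85, 137]]
... * rho(b) = [[3, -5], [8, -13]]  ->  [[-178, 287], [841, -1356]]
... * rho(b) = [[3, -5], [8, -13]]  ->  [[1762, -2841], [-8325, 13423]]
... * rho(a^-1) = [[2, -1], [-5, 3]]  ->  [[17729, -10285], [-83765, 48594]]
... * rho(a^-1) = [[2, -1], [-5, 3]]  ->  [[86883, -48584], [-410500, 229547]]
... * rho(a^-1) = [[2, -1], [-5, 3]]  ->  [[416686, -232635], [-1968735, 1099141]]
... * rho(b^-1) = [[-13, 5], [-8, 3]]  ->  [[-3555838, 1385525], [16800427, -6546252]]
... * rho(b^-1) = [[-13, 5], [-8, 3]]  ->  [[35141694, -13622615], [-166035535, 64363379]]
... * rho(b^-1) = [[-13, 5], [-8, 3]]  ->  [[-347861102, 134840625], [1643554923, -637087538]]
tr = -347861102 + -637087538 = -984948640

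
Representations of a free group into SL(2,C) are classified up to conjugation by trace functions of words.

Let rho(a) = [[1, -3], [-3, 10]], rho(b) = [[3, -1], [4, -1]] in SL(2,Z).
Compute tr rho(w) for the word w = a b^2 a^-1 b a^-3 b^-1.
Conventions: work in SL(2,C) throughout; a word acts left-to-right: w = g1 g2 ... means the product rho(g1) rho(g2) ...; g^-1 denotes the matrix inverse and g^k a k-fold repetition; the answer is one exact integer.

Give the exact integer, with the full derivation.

6656258

rho(a) = [[1, -3], [-3, 10]]
... * rho(b) = [[3, -1], [4, -1]]  ->  [[-9, 2], [31, -7]]
... * rho(b) = [[3, -1], [4, -1]]  ->  [[-19, 7], [65, -24]]
... * rho(a^-1) = [[10, 3], [3, 1]]  ->  [[-169, -50], [578, 171]]
... * rho(b) = [[3, -1], [4, -1]]  ->  [[-707, 219], [2418, -749]]
... * rho(a^-1) = [[10, 3], [3, 1]]  ->  [[-6413, -1902], [21933, 6505]]
... * rho(a^-1) = [[10, 3], [3, 1]]  ->  [[-69836, -21141], [238845, 72304]]
... * rho(a^-1) = [[10, 3], [3, 1]]  ->  [[-761783, -230649], [2605362, 788839]]
... * rho(b^-1) = [[-1, 1], [-4, 3]]  ->  [[1684379, -1453730], [-5760718, 4971879]]
tr = 1684379 + 4971879 = 6656258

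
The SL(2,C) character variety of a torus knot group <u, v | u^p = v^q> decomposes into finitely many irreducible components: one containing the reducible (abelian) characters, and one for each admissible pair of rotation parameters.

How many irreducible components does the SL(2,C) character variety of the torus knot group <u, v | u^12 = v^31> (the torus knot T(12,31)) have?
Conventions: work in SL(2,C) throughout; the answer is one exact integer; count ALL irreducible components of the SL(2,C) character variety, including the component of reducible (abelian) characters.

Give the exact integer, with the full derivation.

In the torus knot group T(12,31), u^12 = v^31 is central, so an irreducible representation sends it to +I or -I (Schur).
So on each irreducible component the traces are pinned: tr(u) = 2*cos(pi*alpha/12) with 1 <= alpha <= 11, tr(v) = 2*cos(pi*beta/31) with 1 <= beta <= 30.
u^12 = (-1)^alpha I and v^31 = (-1)^beta I must agree, so alpha and beta have equal parity.
Enumerate parity-matched pairs: 6*15 odd-odd plus 5*15 even-even gives 165.
components with irreducible characters: 165; plus the single component of reducible (abelian) characters: total 166.

166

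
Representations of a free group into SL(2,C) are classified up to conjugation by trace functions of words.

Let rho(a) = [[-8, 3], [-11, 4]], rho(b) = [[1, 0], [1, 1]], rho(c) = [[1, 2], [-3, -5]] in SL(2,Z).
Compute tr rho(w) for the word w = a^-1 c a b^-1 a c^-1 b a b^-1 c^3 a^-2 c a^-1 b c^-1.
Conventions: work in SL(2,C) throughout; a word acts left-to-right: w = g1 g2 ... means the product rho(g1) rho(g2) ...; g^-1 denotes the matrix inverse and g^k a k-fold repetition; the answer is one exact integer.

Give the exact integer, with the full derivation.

rho(a^-1) = [[4, -3], [11, -8]]
... * rho(c) = [[1, 2], [-3, -5]]  ->  [[13, 23], [35, 62]]
... * rho(a) = [[-8, 3], [-11, 4]]  ->  [[-357, 131], [-962, 353]]
... * rho(b^-1) = [[1, 0], [-1, 1]]  ->  [[-488, 131], [-1315, 353]]
... * rho(a) = [[-8, 3], [-11, 4]]  ->  [[2463, -940], [6637, -2533]]
... * rho(c^-1) = [[-5, -2], [3, 1]]  ->  [[-15135, -5866], [-40784, -15807]]
... * rho(b) = [[1, 0], [1, 1]]  ->  [[-21001, -5866], [-56591, -15807]]
... * rho(a) = [[-8, 3], [-11, 4]]  ->  [[232534, -86467], [626605, -233001]]
... * rho(b^-1) = [[1, 0], [-1, 1]]  ->  [[319001, -86467], [859606, -233001]]
... * rho(c) = [[1, 2], [-3, -5]]  ->  [[578402, 1070337], [1558609, 2884217]]
... * rho(c) = [[1, 2], [-3, -5]]  ->  [[-2632609, -4194881], [-7094042, -11303867]]
... * rho(c) = [[1, 2], [-3, -5]]  ->  [[9952034, 15709187], [26817559, 42331251]]
... * rho(a^-1) = [[4, -3], [11, -8]]  ->  [[212609193, -155529598], [572913997, -419102685]]
... * rho(a^-1) = [[4, -3], [11, -8]]  ->  [[-860388806, 606409205], [-2318473547, 1634079489]]
... * rho(c) = [[1, 2], [-3, -5]]  ->  [[-2679616421, -4752823637], [-7220712014, -12807344539]]
... * rho(a^-1) = [[4, -3], [11, -8]]  ->  [[-62999525691, 46061438359], [-169763637985, 124120892354]]
... * rho(b) = [[1, 0], [1, 1]]  ->  [[-16938087332, 46061438359], [-45642745631, 124120892354]]
... * rho(c^-1) = [[-5, -2], [3, 1]]  ->  [[222874751737, 79937613023], [600576405217, 215406383616]]
tr = 222874751737 + 215406383616 = 438281135353

438281135353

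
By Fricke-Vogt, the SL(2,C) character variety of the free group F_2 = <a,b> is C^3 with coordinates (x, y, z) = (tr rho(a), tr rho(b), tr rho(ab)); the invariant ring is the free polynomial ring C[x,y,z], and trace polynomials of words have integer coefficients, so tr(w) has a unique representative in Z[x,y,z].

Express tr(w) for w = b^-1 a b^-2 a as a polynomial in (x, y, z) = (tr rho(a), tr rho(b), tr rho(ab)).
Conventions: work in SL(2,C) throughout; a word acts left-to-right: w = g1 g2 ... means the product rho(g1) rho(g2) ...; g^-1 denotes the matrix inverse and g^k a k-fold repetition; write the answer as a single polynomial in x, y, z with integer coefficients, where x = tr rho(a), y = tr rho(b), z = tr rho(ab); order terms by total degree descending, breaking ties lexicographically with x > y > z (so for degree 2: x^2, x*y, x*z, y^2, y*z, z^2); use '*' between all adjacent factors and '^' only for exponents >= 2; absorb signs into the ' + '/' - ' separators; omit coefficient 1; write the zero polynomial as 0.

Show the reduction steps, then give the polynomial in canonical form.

trace(a^2) = trace(a)*trace(a) - trace(1)   [square of a] = x^2 - 2
next, trace(a^2 b) = trace(a)*trace(b a) - trace(b)   [square of a] = x*z - y
next, trace(a^2 b^-1) = trace(a^2)*trace(b) - trace(a^2 b)   [inverse elimination on b] = x^2*y - x*z - y
trace(a b^-2 a) = trace(a^2 b^-1)*trace(b) - trace(a^2)   [inverse elimination on b] = x^2*y^2 - x*y*z - x^2 - y^2 + 2
trace(a b a b) = trace(b a)*trace(b a) - trace(1)   [split at a repeated b] = z^2 - 2
trace(a b a b^-1) = trace(a b a)*trace(b) - trace(a b a b)   [inverse elimination on b] = x*y*z - y^2 - z^2 + 2
and trace(a b^-2 a b) = trace(a b a b^-1)*trace(b) - trace(a b a)   [inverse elimination on b] = x*y^2*z - y^3 - y*z^2 - x*z + 3*y
trace(b^-1 a b^-2 a) = trace(a b^-2 a)*trace(b) - trace(a b^-2 a b)   [inverse elimination on b] = x^2*y^3 - 2*x*y^2*z - x^2*y + y*z^2 + x*z - y

x^2*y^3 - 2*x*y^2*z - x^2*y + y*z^2 + x*z - y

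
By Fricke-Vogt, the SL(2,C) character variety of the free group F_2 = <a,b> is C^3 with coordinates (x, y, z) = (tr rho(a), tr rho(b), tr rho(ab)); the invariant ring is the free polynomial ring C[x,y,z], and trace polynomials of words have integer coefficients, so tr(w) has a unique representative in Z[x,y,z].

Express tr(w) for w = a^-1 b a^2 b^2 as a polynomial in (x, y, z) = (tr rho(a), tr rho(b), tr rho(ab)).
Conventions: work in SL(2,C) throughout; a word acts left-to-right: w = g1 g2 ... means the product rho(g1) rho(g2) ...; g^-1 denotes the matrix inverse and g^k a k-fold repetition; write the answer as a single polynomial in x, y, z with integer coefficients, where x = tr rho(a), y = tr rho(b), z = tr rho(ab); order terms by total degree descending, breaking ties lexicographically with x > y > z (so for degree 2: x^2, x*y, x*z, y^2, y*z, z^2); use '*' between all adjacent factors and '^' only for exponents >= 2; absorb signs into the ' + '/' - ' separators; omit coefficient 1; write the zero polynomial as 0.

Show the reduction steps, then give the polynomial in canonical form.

trace(a^2 b) = trace(a) trace(b a) - trace(b) = x*z - y
trace(a^2) = trace(a) trace(a) - trace(1) = x^2 - 2
trace(b a^2 b) = trace(b) trace(a^2 b) - trace(a^2) = x*y*z - x^2 - y^2 + 2
trace(b a^2 b^2) = trace(b) trace(b a^2 b) - trace(b a^2) = x*y^2*z - x^2*y - y^3 - x*z + 3*y
trace(b a b a) = trace(b a) trace(b a) - trace(1)   [split at repeated b] = z^2 - 2
trace(b a b) = trace(b) trace(a b) - trace(a) = y*z - x
trace(a b a^2 b) = trace(a) trace(b a b a) - trace(b a b) = x*z^2 - y*z - x
trace(a b a^2) = trace(a) trace(a b a) - trace(a b) = x^2*z - x*y - z
trace(b a^2 b^2 a) = trace(b) trace(a b a^2 b) - trace(a b a^2) = x*y*z^2 - x^2*z - y^2*z + z
trace(a^-1 b a^2 b^2) = trace(b a^2 b^2) trace(a) - trace(b a^2 b^2 a) = x^2*y^2*z - x^3*y - x*y^3 - x*y*z^2 + y^2*z + 3*x*y - z

x^2*y^2*z - x^3*y - x*y^3 - x*y*z^2 + y^2*z + 3*x*y - z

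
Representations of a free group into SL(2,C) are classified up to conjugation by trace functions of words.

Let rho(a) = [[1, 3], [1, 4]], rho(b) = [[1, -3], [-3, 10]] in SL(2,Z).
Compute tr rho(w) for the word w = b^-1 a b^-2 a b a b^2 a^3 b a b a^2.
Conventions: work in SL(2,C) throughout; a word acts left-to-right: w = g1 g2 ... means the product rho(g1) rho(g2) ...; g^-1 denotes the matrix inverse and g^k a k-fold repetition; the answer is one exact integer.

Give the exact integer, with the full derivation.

rho(b^-1) = [[10, 3], [3, 1]]
... * rho(a) = [[1, 3], [1, 4]]  ->  [[13, 42], [4, 13]]
... * rho(b^-1) = [[10, 3], [3, 1]]  ->  [[256, 81], [79, 25]]
... * rho(b^-1) = [[10, 3], [3, 1]]  ->  [[2803, 849], [865, 262]]
... * rho(a) = [[1, 3], [1, 4]]  ->  [[3652, 11805], [1127, 3643]]
... * rho(b) = [[1, -3], [-3, 10]]  ->  [[-31763, 107094], [-9802, 33049]]
... * rho(a) = [[1, 3], [1, 4]]  ->  [[75331, 333087], [23247, 102790]]
... * rho(b) = [[1, -3], [-3, 10]]  ->  [[-923930, 3104877], [-285123, 958159]]
... * rho(b) = [[1, -3], [-3, 10]]  ->  [[-10238561, 33820560], [-3159600, 10436959]]
... * rho(a) = [[1, 3], [1, 4]]  ->  [[23581999, 104566557], [7277359, 32269036]]
... * rho(a) = [[1, 3], [1, 4]]  ->  [[128148556, 489012225], [39546395, 150908221]]
... * rho(a) = [[1, 3], [1, 4]]  ->  [[617160781, 2340494568], [190454616, 722272069]]
... * rho(b) = [[1, -3], [-3, 10]]  ->  [[-6404322923, 21553463337], [-1976361591, 6651356842]]
... * rho(a) = [[1, 3], [1, 4]]  ->  [[15149140414, 67000884579], [4674995251, 20676342595]]
... * rho(b) = [[1, -3], [-3, 10]]  ->  [[-185853513323, 624561424548], [-57354032534, 192738440197]]
... * rho(a) = [[1, 3], [1, 4]]  ->  [[438707911225, 1940685158223], [135384407663, 598891663186]]
... * rho(a) = [[1, 3], [1, 4]]  ->  [[2379393069448, 9078864366567], [734276070849, 2801719875733]]
tr = 2379393069448 + 2801719875733 = 5181112945181

5181112945181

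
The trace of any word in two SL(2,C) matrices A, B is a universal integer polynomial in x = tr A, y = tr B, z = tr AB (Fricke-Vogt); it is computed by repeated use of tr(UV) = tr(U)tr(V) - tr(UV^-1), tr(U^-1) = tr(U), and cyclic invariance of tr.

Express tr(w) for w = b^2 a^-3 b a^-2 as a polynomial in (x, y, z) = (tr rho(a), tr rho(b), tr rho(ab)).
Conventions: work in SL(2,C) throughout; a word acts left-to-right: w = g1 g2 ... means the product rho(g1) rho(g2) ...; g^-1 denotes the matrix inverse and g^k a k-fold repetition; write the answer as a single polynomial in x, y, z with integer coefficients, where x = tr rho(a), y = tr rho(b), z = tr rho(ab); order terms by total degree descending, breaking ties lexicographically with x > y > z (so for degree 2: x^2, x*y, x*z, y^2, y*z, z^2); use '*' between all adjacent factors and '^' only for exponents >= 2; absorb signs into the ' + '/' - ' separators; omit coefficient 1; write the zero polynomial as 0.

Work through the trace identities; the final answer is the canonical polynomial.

trace(b^2) = trace(b) * trace(b) - trace(1) = y^2 - 2
and trace(b^3) = trace(b) * trace(b^2) - trace(b) = y^3 - 3*y
trace(b a b) = trace(b) * trace(a b) - trace(a) = y*z - x
trace(b^3 a) = trace(b) * trace(b a b) - trace(b a) = y^2*z - x*y - z
trace(b^3 a^-1) = trace(b^3) * trace(a) - trace(b^3 a) = x*y^3 - y^2*z - 2*x*y + z
trace(b^2 a^-2 b) = trace(b^3 a^-1) * trace(a) - trace(b^3) = x^2*y^3 - x*y^2*z - 2*x^2*y - y^3 + x*z + 3*y
and trace(a b a b) = trace(a b) * trace(a b) - trace(1) = z^2 - 2
trace(a b a) = trace(a) * trace(b a) - trace(b) = x*z - y
next, trace(b a b^2 a) = trace(b) * trace(a b a b) - trace(a b a) = y*z^2 - x*z - y
and trace(a^-1 b a b^2) = trace(b a b^2) * trace(a) - trace(b a b^2 a) = x*y^2*z - x^2*y - y*z^2 + y
next, trace(b^2 a^-2 b a) = trace(a^-1 b a b^2) * trace(a) - trace(a^-1 b a b^2 a) = x^2*y^2*z - x^3*y - x*y*z^2 - y^2*z + 2*x*y + z
next, trace(a^-1 b a^-1 b^2 a^-1) = trace(b^2 a^-2 b) * trace(a) - trace(b^2 a^-2 b a) = x^3*y^3 - 2*x^2*y^2*z - x^3*y - x*y^3 + x*y*z^2 + x^2*z + y^2*z + x*y - z
next, trace(b a^-1 b^2 a) = trace(b^2 a b) * trace(a) - trace(b^2 a b a) = x*y^2*z - x^2*y - y*z^2 + y
trace(a^-1 b a^-1 b^2) = trace(b a^-1 b^2) * trace(a) - trace(b a^-1 b^2 a) = x^2*y^3 - 2*x*y^2*z - x^2*y + y*z^2 + x*z - y
trace(b^2 a^-3 b a^-1) = trace(a^-1 b a^-1 b^2 a^-1) * trace(a) - trace(a^-1 b a^-1 b^2) = x^4*y^3 - 2*x^3*y^2*z - x^4*y - 2*x^2*y^3 + x^2*y*z^2 + x^3*z + 3*x*y^2*z + 2*x^2*y - y*z^2 - 2*x*z + y
trace(b^2 a^-3 b) = trace(a^-2 b^3) * trace(a) - trace(a^-2 b^3 a) = x^3*y^3 - x^2*y^2*z - 2*x^3*y - 2*x*y^3 + x^2*z + y^2*z + 5*x*y - z
trace(b^2 a^-3 b a^-2) = trace(b^2 a^-3 b a^-1) * trace(a) - trace(b^2 a^-3 b) = x^5*y^3 - 2*x^4*y^2*z - x^5*y - 3*x^3*y^3 + x^3*y*z^2 + x^4*z + 4*x^2*y^2*z + 4*x^3*y + 2*x*y^3 - x*y*z^2 - 3*x^2*z - y^2*z - 4*x*y + z

x^5*y^3 - 2*x^4*y^2*z - x^5*y - 3*x^3*y^3 + x^3*y*z^2 + x^4*z + 4*x^2*y^2*z + 4*x^3*y + 2*x*y^3 - x*y*z^2 - 3*x^2*z - y^2*z - 4*x*y + z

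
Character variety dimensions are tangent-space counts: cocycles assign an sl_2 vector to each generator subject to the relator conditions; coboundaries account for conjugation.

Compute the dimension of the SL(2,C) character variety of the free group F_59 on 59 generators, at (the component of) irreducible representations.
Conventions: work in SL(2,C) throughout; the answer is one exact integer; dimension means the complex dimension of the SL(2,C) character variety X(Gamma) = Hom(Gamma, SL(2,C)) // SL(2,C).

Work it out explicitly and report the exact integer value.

Gamma = F_59 has 59 generators and no relators.
So Z^1 = (sl_2)^59 in full: dim Z^1 = 177.
dim B^1 = 3: the coboundary map is injective because an irreducible image has centralizer 0 in sl_2.
dim X = dim H^1 = dim Z^1 - dim B^1 = 177 - 3 = 174.

174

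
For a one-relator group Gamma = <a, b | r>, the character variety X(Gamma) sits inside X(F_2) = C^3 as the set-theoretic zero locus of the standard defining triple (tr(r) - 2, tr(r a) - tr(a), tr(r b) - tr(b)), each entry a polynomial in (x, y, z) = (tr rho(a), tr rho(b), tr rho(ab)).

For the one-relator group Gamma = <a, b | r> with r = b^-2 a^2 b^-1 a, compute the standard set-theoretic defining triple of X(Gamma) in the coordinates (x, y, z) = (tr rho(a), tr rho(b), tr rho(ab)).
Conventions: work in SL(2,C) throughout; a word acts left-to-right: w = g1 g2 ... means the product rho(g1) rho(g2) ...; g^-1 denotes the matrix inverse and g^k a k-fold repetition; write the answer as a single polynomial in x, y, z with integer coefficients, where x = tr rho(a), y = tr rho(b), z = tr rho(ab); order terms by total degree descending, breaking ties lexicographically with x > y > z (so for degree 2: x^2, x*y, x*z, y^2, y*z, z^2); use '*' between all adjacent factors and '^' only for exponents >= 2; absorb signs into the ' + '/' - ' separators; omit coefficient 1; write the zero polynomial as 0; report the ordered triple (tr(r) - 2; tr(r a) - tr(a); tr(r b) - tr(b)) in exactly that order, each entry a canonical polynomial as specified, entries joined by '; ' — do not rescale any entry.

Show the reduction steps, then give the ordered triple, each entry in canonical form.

next, trace(a^2) = trace(a) trace(a) - trace(1) = x^2 - 2
trace(a^3) = trace(a) trace(a^2) - trace(a) = x^3 - 3*x
trace(a b a) = trace(a) trace(b a) - trace(b) = x*z - y
trace(a^3 b) = trace(a) trace(a b a) - trace(a b) = x^2*z - x*y - z
next, trace(a^2 b^-1 a) = trace(a^3) trace(b) - trace(a^3 b) = x^3*y - x^2*z - 2*x*y + z
next, trace(b a b a) = trace(b a) trace(b a) - trace(1) = z^2 - 2
trace(b a b) = trace(b) trace(a b) - trace(a) = y*z - x
trace(a b a^2 b) = trace(a) trace(b a b a) - trace(b a b) = x*z^2 - y*z - x
next, trace(a^2 b^-1 a b) = trace(a b a^2) trace(b) - trace(a b a^2 b) = x^2*y*z - x*y^2 - x*z^2 + x
next, trace(a^2 b^-1 a b^-1) = trace(a^2 b^-1 a) trace(b) - trace(a^2 b^-1 a b) = x^3*y^2 - 2*x^2*y*z - x*y^2 + x*z^2 + y*z - x
trace(b^-2 a^2 b^-1 a) = trace(a^2 b^-1 a b^-1) trace(b) - trace(a^2 b^-1 a) = x^3*y^3 - 2*x^2*y^2*z - x^3*y - x*y^3 + x*y*z^2 + x^2*z + y^2*z + x*y - z
next, trace(a^4) = trace(a) trace(a^3) - trace(a^2)  (reduce the a square) = x^4 - 4*x^2 + 2
trace(a^4 b) = trace(a) trace(a^2 b a) - trace(a^2 b)  (reduce the a square) = x^3*z - x^2*y - 2*x*z + y
trace(b^-1 a^4) = trace(a^4) trace(b) - trace(a^4 b)  (eliminate b^-1) = x^4*y - x^3*z - 3*x^2*y + 2*x*z + y
trace(a^2 b^-2 a^2) = trace(b^-1 a^4) trace(b) - trace(b^-1 a^4 b)  (eliminate b^-1) = x^4*y^2 - x^3*y*z - x^4 - 3*x^2*y^2 + 2*x*y*z + 4*x^2 + y^2 - 2
trace(b a^2 b) = trace(b) trace(a^2 b) - trace(a^2)  (reduce the b square) = x*y*z - x^2 - y^2 + 2
and trace(a^2 b a^2 b) = trace(a) trace(b a^2 b a) - trace(b a^2 b)  (reduce the a square) = x^2*z^2 - 2*x*y*z + y^2 - 2
and trace(b^-1 a^2 b a^2) = trace(a^2 b a^2) trace(b) - trace(a^2 b a^2 b)  (eliminate b^-1) = x^3*y*z - x^2*y^2 - x^2*z^2 + 2
next, trace(a^2 b^-2 a^2 b) = trace(b^-1 a^2 b a^2) trace(b) - trace(b^-1 a^2 b a^2 b)  (eliminate b^-1) = x^3*y^2*z - x^2*y^3 - x^2*y*z^2 - x^3*z + x^2*y + 2*x*z + y
trace(b^-2 a^2 b^-1 a^2) = trace(a^2 b^-2 a^2) trace(b) - trace(a^2 b^-2 a^2 b)  (eliminate b^-1) = x^4*y^3 - 2*x^3*y^2*z - x^4*y - 2*x^2*y^3 + x^2*y*z^2 + x^3*z + 2*x*y^2*z + 3*x^2*y + y^3 - 2*x*z - 3*y
assemble the triple (trace(r) - 2; trace(r a) - x; trace(r b) - y)

x^3*y^3 - 2*x^2*y^2*z - x^3*y - x*y^3 + x*y*z^2 + x^2*z + y^2*z + x*y - z - 2; x^4*y^3 - 2*x^3*y^2*z - x^4*y - 2*x^2*y^3 + x^2*y*z^2 + x^3*z + 2*x*y^2*z + 3*x^2*y + y^3 - 2*x*z - x - 3*y; x^3*y^2 - 2*x^2*y*z - x*y^2 + x*z^2 + y*z - x - y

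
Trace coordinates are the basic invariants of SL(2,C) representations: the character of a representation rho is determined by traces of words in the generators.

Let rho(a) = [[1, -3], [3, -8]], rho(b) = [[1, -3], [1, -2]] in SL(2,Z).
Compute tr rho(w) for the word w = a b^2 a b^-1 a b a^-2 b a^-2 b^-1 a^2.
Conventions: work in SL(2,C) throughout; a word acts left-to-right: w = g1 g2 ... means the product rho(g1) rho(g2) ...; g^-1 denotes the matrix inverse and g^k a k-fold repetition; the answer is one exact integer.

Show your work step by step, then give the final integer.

425954

rho(a) = [[1, -3], [3, -8]]
... * rho(b) = [[1, -3], [1, -2]]  ->  [[-2, 3], [-5, 7]]
... * rho(b) = [[1, -3], [1, -2]]  ->  [[1, 0], [2, 1]]
... * rho(a) = [[1, -3], [3, -8]]  ->  [[1, -3], [5, -14]]
... * rho(b^-1) = [[-2, 3], [-1, 1]]  ->  [[1, 0], [4, 1]]
... * rho(a) = [[1, -3], [3, -8]]  ->  [[1, -3], [7, -20]]
... * rho(b) = [[1, -3], [1, -2]]  ->  [[-2, 3], [-13, 19]]
... * rho(a^-1) = [[-8, 3], [-3, 1]]  ->  [[7, -3], [47, -20]]
... * rho(a^-1) = [[-8, 3], [-3, 1]]  ->  [[-47, 18], [-316, 121]]
... * rho(b) = [[1, -3], [1, -2]]  ->  [[-29, 105], [-195, 706]]
... * rho(a^-1) = [[-8, 3], [-3, 1]]  ->  [[-83, 18], [-558, 121]]
... * rho(a^-1) = [[-8, 3], [-3, 1]]  ->  [[610, -231], [4101, -1553]]
... * rho(b^-1) = [[-2, 3], [-1, 1]]  ->  [[-989, 1599], [-6649, 10750]]
... * rho(a) = [[1, -3], [3, -8]]  ->  [[3808, -9825], [25601, -66053]]
... * rho(a) = [[1, -3], [3, -8]]  ->  [[-25667, 67176], [-172558, 451621]]
tr = -25667 + 451621 = 425954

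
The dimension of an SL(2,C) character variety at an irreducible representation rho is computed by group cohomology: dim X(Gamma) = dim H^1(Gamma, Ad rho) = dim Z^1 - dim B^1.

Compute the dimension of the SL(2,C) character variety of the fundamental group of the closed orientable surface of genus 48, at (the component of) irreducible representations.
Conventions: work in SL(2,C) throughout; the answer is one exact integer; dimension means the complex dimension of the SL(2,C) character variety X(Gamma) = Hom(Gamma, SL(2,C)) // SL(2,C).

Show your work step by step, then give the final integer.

The genus-48 surface group: 2g = 96 generators, one relator prod [a_i, b_i].
Unconstrained cocycle data is one sl_2 vector per generator (288 dimensions), cut by the relator condition d_2(z) = 0.
At an irreducible rho, H^2 = coker(d_2) vanishes (Poincare duality: H^2 is dual to H^0 = invariants = 0), so d_2 is surjective onto sl_2 and dim Z^1 = 288 - 3 = 285.
Coboundaries contribute dim B^1 = 3 (injective at irreducible rho).
dim H^1 = 285 - 3 = 282 = dim X.

282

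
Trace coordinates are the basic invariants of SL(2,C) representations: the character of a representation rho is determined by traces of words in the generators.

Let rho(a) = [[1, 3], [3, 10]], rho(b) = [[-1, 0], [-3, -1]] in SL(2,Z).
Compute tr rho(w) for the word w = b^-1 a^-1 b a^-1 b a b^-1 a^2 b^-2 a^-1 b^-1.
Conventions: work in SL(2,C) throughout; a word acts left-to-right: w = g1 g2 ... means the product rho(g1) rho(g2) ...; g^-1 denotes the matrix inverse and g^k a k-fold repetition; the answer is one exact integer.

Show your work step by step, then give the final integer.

-194240

rho(b^-1) = [[-1, 0], [3, -1]]
... * rho(a^-1) = [[10, -3], [-3, 1]]  ->  [[-10, 3], [33, -10]]
... * rho(b) = [[-1, 0], [-3, -1]]  ->  [[1, -3], [-3, 10]]
... * rho(a^-1) = [[10, -3], [-3, 1]]  ->  [[19, -6], [-60, 19]]
... * rho(b) = [[-1, 0], [-3, -1]]  ->  [[-1, 6], [3, -19]]
... * rho(a) = [[1, 3], [3, 10]]  ->  [[17, 57], [-54, -181]]
... * rho(b^-1) = [[-1, 0], [3, -1]]  ->  [[154, -57], [-489, 181]]
... * rho(a) = [[1, 3], [3, 10]]  ->  [[-17, -108], [54, 343]]
... * rho(a) = [[1, 3], [3, 10]]  ->  [[-341, -1131], [1083, 3592]]
... * rho(b^-1) = [[-1, 0], [3, -1]]  ->  [[-3052, 1131], [9693, -3592]]
... * rho(b^-1) = [[-1, 0], [3, -1]]  ->  [[6445, -1131], [-20469, 3592]]
... * rho(a^-1) = [[10, -3], [-3, 1]]  ->  [[67843, -20466], [-215466, 64999]]
... * rho(b^-1) = [[-1, 0], [3, -1]]  ->  [[-129241, 20466], [410463, -64999]]
tr = -129241 + -64999 = -194240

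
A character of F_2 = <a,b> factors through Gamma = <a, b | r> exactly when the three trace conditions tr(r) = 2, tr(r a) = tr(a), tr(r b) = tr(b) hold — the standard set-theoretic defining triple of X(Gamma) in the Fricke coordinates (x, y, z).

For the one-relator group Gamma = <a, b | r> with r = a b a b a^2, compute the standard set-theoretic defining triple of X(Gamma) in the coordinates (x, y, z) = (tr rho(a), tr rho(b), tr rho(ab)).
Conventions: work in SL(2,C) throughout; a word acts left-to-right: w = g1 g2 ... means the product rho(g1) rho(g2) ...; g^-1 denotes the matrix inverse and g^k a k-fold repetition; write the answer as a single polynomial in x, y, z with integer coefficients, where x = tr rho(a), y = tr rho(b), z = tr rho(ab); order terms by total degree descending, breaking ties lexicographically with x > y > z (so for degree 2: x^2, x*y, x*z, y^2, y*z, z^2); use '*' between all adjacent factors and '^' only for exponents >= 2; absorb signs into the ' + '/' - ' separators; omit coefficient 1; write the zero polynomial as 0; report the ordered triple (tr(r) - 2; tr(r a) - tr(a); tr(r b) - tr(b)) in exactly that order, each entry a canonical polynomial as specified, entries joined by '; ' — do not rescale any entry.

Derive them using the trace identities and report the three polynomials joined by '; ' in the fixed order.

trace(b a b a) = trace(a b)*trace(a b) - trace(1)   [split at a repeated a] = z^2 - 2
trace(b a b) = trace(b)*trace(a b) - trace(a)   [square of b] = y*z - x
trace(b a b a^2) = trace(a)*trace(b a b a) - trace(b a b)   [square of a] = x*z^2 - y*z - x
trace(a b a b a^2) = trace(a)*trace(b a b a^2) - trace(b a b a)   [square of a] = x^2*z^2 - x*y*z - x^2 - z^2 + 2
trace(a b a b a^3) = trace(a)*trace(a b a b a^2) - trace(a b a b a) = x^3*z^2 - x^2*y*z - x^3 - 2*x*z^2 + y*z + 3*x
trace(b a b a b a) = trace(b a b a)*trace(b a) - trace(a b)  (split on b) = z^3 - 3*z
trace(a b a) = trace(a)*trace(b a) - trace(b)  (reduce the a square) = x*z - y
trace(b a b a b) = trace(b)*trace(a b a b) - trace(a b a)  (reduce the b square) = y*z^2 - x*z - y
trace(a b a b a^2 b) = trace(a)*trace(b a b a b a) - trace(b a b a b)  (reduce the a square) = x*z^3 - y*z^2 - 2*x*z + y
assemble the triple (trace(r) - 2; trace(r a) - x; trace(r b) - y)

x^2*z^2 - x*y*z - x^2 - z^2; x^3*z^2 - x^2*y*z - x^3 - 2*x*z^2 + y*z + 2*x; x*z^3 - y*z^2 - 2*x*z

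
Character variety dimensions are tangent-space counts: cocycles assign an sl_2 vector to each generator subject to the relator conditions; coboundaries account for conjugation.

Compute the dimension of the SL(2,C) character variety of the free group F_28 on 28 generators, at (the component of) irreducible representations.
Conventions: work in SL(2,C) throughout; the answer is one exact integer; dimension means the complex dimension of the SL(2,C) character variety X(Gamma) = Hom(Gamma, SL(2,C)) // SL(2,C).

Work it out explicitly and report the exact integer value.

Gamma = F_28 has 28 generators and no relators.
So Z^1 = (sl_2)^28 in full: dim Z^1 = 84.
Irreducibility makes the coboundary map sl_2 -> Z^1 injective (trivial centralizer), so dim B^1 = 3.
dim X = dim H^1 = dim Z^1 - dim B^1 = 84 - 3 = 81.

81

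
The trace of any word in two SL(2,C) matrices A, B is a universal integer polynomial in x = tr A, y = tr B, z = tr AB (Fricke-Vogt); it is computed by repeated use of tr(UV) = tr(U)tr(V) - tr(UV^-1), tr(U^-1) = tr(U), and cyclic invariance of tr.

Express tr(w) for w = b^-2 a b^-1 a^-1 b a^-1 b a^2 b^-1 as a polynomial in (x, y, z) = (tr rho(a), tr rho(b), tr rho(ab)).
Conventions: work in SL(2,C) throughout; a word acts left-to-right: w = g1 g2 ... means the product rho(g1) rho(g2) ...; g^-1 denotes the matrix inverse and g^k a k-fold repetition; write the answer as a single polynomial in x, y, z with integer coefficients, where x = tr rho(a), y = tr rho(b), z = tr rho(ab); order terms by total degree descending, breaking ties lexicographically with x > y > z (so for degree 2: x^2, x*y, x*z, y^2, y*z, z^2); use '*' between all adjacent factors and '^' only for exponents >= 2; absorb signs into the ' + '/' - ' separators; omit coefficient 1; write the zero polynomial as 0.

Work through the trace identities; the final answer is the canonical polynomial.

-x^4*y^5*z + x^5*y^4 + x^3*y^6 + 3*x^3*y^4*z^2 - 2*x^2*y^5*z - 3*x^2*y^3*z^3 - 2*x^5*y^2 - 6*x^3*y^4 - 4*x^3*y^2*z^2 + x*y^4*z^2 + x*y^2*z^4 + 3*x^4*y*z + 10*x^2*y^3*z + 4*x^2*y*z^3 + 9*x^3*y^2 - x^3*z^2 + x*y^4 - 3*x*y^2*z^2 - x*z^4 - 13*x^2*y*z - y^3*z - y*z^3 - 3*x*y^2 + 4*x*z^2 + 3*y*z - x

apply: trace(a^2) = trace(a)*trace(a) - trace(1) = x^2 - 2
trace(a^2 b) = trace(a)*trace(b a) - trace(b) = x*z - y
trace(a^2 b^-1) = trace(a^2)*trace(b) - trace(a^2 b) = x^2*y - x*z - y
trace(b^2 a^2) = trace(b)*trace(a^2 b) - trace(a^2) = x*y*z - x^2 - y^2 + 2
trace(b^2 a) = trace(b)*trace(a b) - trace(a) = y*z - x
trace(a^2 b^2 a) = trace(a)*trace(b^2 a^2) - trace(b^2 a) = x^2*y*z - x^3 - x*y^2 - y*z + 3*x
use: trace(b a^4 b) = trace(a)*trace(a^2 b^2 a) - trace(a^2 b^2) = x^3*y*z - x^4 - x^2*y^2 - 2*x*y*z + 4*x^2 + y^2 - 2
trace(b a b a) = trace(a b)*trace(a b) - trace(1)   [split at repeated a] = z^2 - 2
use: trace(b a b a^2) = trace(a)*trace(b a b a) - trace(b a b) = x*z^2 - y*z - x
trace(b a b a^3) = trace(a)*trace(b a b a^2) - trace(b a b a) = x^2*z^2 - x*y*z - x^2 - z^2 + 2
trace(b a^4 b a) = trace(a)*trace(b a b a^3) - trace(b a b a^2) = x^3*z^2 - x^2*y*z - x^3 - 2*x*z^2 + y*z + 3*x
apply: trace(a^2 b a^-1 b a^2) = trace(b a^4 b)*trace(a) - trace(b a^4 b a) = x^4*y*z - x^5 - x^3*y^2 - x^3*z^2 - x^2*y*z + 5*x^3 + x*y^2 + 2*x*z^2 - y*z - 5*x
trace(b a b^2 a) = trace(b)*trace(a b a b) - trace(a b a) = y*z^2 - x*z - y
use: trace(b a b^2) = trace(b)*trace(a b^2) - trace(a b) = y^2*z - x*y - z
use: trace(b^2 a^2 b a) = trace(a)*trace(b a b^2 a) - trace(b a b^2) = x*y*z^2 - x^2*z - y^2*z + z
use: trace(b^2 a^2 b) = trace(b)*trace(a^2 b^2) - trace(a^2 b) = x*y^2*z - x^2*y - y^3 - x*z + 3*y
use: trace(b a^2 b a^2 b) = trace(a)*trace(b^2 a^2 b a) - trace(b^2 a^2 b) = x^2*y*z^2 - x^3*z - 2*x*y^2*z + x^2*y + y^3 + 2*x*z - 3*y
use: trace(b a b a b a) = trace(a b)*trace(a b a b) - trace(a^-1 b^-1)   [split at repeated a] = z^3 - 3*z
apply: trace(b a^2 b a b a) = trace(a)*trace(b a b a b a) - trace(b a b a b) = x*z^3 - y*z^2 - 2*x*z + y
apply: trace(b a^2 b a^2 b a) = trace(a)*trace(b a^2 b a b a) - trace(b a^2 b a b) = x^2*z^3 - 2*x*y*z^2 - x^2*z + y^2*z + x*y - z
apply: trace(a^2 b a^-1 b a^2 b) = trace(b a^2 b a^2 b)*trace(a) - trace(b a^2 b a^2 b a) = x^3*y*z^2 - x^4*z - 2*x^2*y^2*z - x^2*z^3 + x^3*y + x*y^3 + 2*x*y*z^2 + 3*x^2*z - y^2*z - 4*x*y + z
use: trace(a b a^-1 b a^2 b^-1 a) = trace(a^2 b a^-1 b a^2)*trace(b) - trace(a^2 b a^-1 b a^2 b) = x^4*y^2*z - x^5*y - x^3*y^3 - 2*x^3*y*z^2 + x^4*z + x^2*y^2*z + x^2*z^3 + 4*x^3*y - 3*x^2*z - x*y - z
trace(a b a b^2 a^2) = trace(a)*trace(b a b^2 a^2) - trace(b a b^2 a) = x^2*y*z^2 - x^3*z - x*y^2*z - y*z^2 + 2*x*z + y
trace(a b a b^2 a^2 b) = trace(b)*trace(a^2 b a b a b) - trace(a^2 b a b a) = x*y*z^3 - x^2*z^2 - y^2*z^2 - x*y*z + x^2 + y^2 + z^2 - 2
trace(b a^2 b^-1 a b a b) = trace(a b a b^2 a^2)*trace(b) - trace(a b a b^2 a^2 b) = x^2*y^2*z^2 - x^3*y*z - x*y^3*z - x*y*z^3 + x^2*z^2 + 3*x*y*z - x^2 - z^2 + 2
trace(a b a b a b a^2) = trace(a)*trace(b a b a b a^2) - trace(b a b a b a) = x^2*z^3 - x*y*z^2 - 2*x^2*z - z^3 + x*y + 3*z
apply: trace(b a b a b a b a) = trace(a b)*trace(a b a b a b) - trace(a^-1 b^-1 a^-1 b^-1)   [split at repeated a] = z^4 - 4*z^2 + 2
use: trace(b a b a b a b) = trace(b)*trace(a b a b a b) - trace(a b a b a) = y*z^3 - x*z^2 - 2*y*z + x
trace(a b a b a b a^2 b) = trace(a)*trace(b a b a b a b a) - trace(b a b a b a b) = x*z^4 - y*z^3 - 3*x*z^2 + 2*y*z + x
use: trace(b a^2 b^-1 a b a b a) = trace(a b a b a b a^2)*trace(b) - trace(a b a b a b a^2 b) = x^2*y*z^3 - x*y^2*z^2 - x*z^4 - 2*x^2*y*z + x*y^2 + 3*x*z^2 + y*z - x
apply: trace(a b a^-1 b a^2 b^-1 a b) = trace(b a^2 b^-1 a b a b)*trace(a) - trace(b a^2 b^-1 a b a b a) = x^3*y^2*z^2 - x^4*y*z - x^2*y^3*z - 2*x^2*y*z^3 + x^3*z^2 + x*y^2*z^2 + x*z^4 + 5*x^2*y*z - x^3 - x*y^2 - 4*x*z^2 - y*z + 3*x
apply: trace(a b^-1 a b a^-1 b a^2 b^-1) = trace(a b a^-1 b a^2 b^-1 a)*trace(b) - trace(a b a^-1 b a^2 b^-1 a b) = x^4*y^3*z - x^5*y^2 - x^3*y^4 - 3*x^3*y^2*z^2 + 2*x^4*y*z + 2*x^2*y^3*z + 3*x^2*y*z^3 + 4*x^3*y^2 - x^3*z^2 - x*y^2*z^2 - x*z^4 - 8*x^2*y*z + x^3 + 4*x*z^2 - 3*x
apply: trace(b a^3 b^-1 a b) = trace(a b^2 a^3)*trace(b) - trace(a b^2 a^3 b) = x^3*y^2*z - x^4*y - x^2*y^3 - x^2*y*z^2 + x^3*z - x*y^2*z + 4*x^2*y + y^3 + y*z^2 - 2*x*z - 3*y
trace(b a^3 b^-1 a b a) = trace(a b a b a^3)*trace(b) - trace(a b a b a^3 b) = x^3*y*z^2 - x^2*y^2*z - x^2*z^3 - x^3*y - x*y*z^2 + 2*x^2*z + y^2*z + z^3 + 2*x*y - 3*z
trace(a b^-1 a b a^-1 b a^2) = trace(b a^3 b^-1 a b)*trace(a) - trace(b a^3 b^-1 a b a) = x^4*y^2*z - x^5*y - x^3*y^3 - 2*x^3*y*z^2 + x^4*z + x^2*z^3 + 5*x^3*y + x*y^3 + 2*x*y*z^2 - 4*x^2*z - y^2*z - z^3 - 5*x*y + 3*z
trace(b a^-1 b a^2 b^-2 a b^-1 a) = trace(a b^-1 a b a^-1 b a^2 b^-1)*trace(b) - trace(a b^-1 a b a^-1 b a^2) = x^4*y^4*z - x^5*y^3 - x^3*y^5 - 3*x^3*y^3*z^2 + x^4*y^2*z + 2*x^2*y^4*z + 3*x^2*y^2*z^3 + x^5*y + 5*x^3*y^3 + x^3*y*z^2 - x*y^3*z^2 - x*y*z^4 - x^4*z - 8*x^2*y^2*z - x^2*z^3 - 4*x^3*y - x*y^3 + 2*x*y*z^2 + 4*x^2*z + y^2*z + z^3 + 2*x*y - 3*z
trace(a b^-1 a^-1 b a^-1 b a^2 b^-2) = trace(b a^-1 b a^2 b^-2 a b^-1)*trace(a) - trace(b a^-1 b a^2 b^-2 a b^-1 a) = -x^4*y^4*z + x^5*y^3 + x^3*y^5 + 3*x^3*y^3*z^2 - x^4*y^2*z - 2*x^2*y^4*z - 3*x^2*y^2*z^3 - x^5*y - 5*x^3*y^3 - x^3*y*z^2 + x*y^3*z^2 + x*y*z^4 + x^4*z + 8*x^2*y^2*z + x^2*z^3 + 5*x^3*y + x*y^3 - 2*x*y*z^2 - 5*x^2*z - y^2*z - z^3 - 3*x*y + 3*z
trace(a b^-1 a^-1 b a^-1 b a^2 b^-1) = trace(b a^-1 b a^2 b^-1 a b^-1)*trace(a) - trace(b a^-1 b a^2 b^-1 a b^-1 a) = -x^4*y^3*z + x^5*y^2 + x^3*y^4 + 3*x^3*y^2*z^2 - 2*x^4*y*z - 2*x^2*y^3*z - 3*x^2*y*z^3 - 4*x^3*y^2 + x^3*z^2 + x*y^2*z^2 + x*z^4 + 8*x^2*y*z - 4*x*z^2 + x
apply: trace(b^-2 a b^-1 a^-1 b a^-1 b a^2 b^-1) = trace(a b^-1 a^-1 b a^-1 b a^2 b^-2)*trace(b) - trace(a b^-1 a^-1 b a^-1 b a^2 b^-1) = -x^4*y^5*z + x^5*y^4 + x^3*y^6 + 3*x^3*y^4*z^2 - 2*x^2*y^5*z - 3*x^2*y^3*z^3 - 2*x^5*y^2 - 6*x^3*y^4 - 4*x^3*y^2*z^2 + x*y^4*z^2 + x*y^2*z^4 + 3*x^4*y*z + 10*x^2*y^3*z + 4*x^2*y*z^3 + 9*x^3*y^2 - x^3*z^2 + x*y^4 - 3*x*y^2*z^2 - x*z^4 - 13*x^2*y*z - y^3*z - y*z^3 - 3*x*y^2 + 4*x*z^2 + 3*y*z - x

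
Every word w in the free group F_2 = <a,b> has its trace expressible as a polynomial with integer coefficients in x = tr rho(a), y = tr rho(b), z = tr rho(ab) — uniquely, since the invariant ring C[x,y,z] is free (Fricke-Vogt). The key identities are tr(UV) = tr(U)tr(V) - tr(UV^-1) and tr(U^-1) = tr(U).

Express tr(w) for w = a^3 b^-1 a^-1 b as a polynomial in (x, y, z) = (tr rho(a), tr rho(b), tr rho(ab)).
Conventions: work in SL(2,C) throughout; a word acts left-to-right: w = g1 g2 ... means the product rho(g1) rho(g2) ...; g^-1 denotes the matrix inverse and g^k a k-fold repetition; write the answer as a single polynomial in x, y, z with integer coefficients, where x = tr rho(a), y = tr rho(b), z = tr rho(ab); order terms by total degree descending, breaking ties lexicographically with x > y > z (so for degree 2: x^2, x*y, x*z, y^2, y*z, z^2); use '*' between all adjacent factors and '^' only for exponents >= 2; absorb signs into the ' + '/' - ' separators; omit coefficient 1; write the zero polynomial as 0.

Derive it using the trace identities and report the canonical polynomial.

-x^3*y*z + x^4 + x^2*y^2 + x^2*z^2 + x*y*z - 4*x^2 - y^2 - z^2 + 2

apply: tr(b a^2) = tr(a)*tr(b a) - tr(b) = x*z - y
tr(a^2) = tr(a)*tr(a) - tr(1) = x^2 - 2
tr(b^2 a^2) = tr(b)*tr(a^2 b) - tr(a^2) = x*y*z - x^2 - y^2 + 2
tr(b^2 a) = tr(b)*tr(a b) - tr(a) = y*z - x
tr(b a^3 b) = tr(a)*tr(b^2 a^2) - tr(b^2 a) = x^2*y*z - x^3 - x*y^2 - y*z + 3*x
tr(b a b a) = tr(b a)*tr(b a) - tr(1)   [split at repeated b] = z^2 - 2
apply: tr(b a b a^2) = tr(a)*tr(b a b a) - tr(b a b) = x*z^2 - y*z - x
apply: tr(b a^3 b a) = tr(a)*tr(b a b a^2) - tr(b a b a) = x^2*z^2 - x*y*z - x^2 - z^2 + 2
use: tr(a^-1 b a^3 b) = tr(b a^3 b)*tr(a) - tr(b a^3 b a) = x^3*y*z - x^4 - x^2*y^2 - x^2*z^2 + 4*x^2 + z^2 - 2
tr(a^3 b^-1 a^-1 b) = tr(a^-1 b a^3)*tr(b) - tr(a^-1 b a^3 b) = -x^3*y*z + x^4 + x^2*y^2 + x^2*z^2 + x*y*z - 4*x^2 - y^2 - z^2 + 2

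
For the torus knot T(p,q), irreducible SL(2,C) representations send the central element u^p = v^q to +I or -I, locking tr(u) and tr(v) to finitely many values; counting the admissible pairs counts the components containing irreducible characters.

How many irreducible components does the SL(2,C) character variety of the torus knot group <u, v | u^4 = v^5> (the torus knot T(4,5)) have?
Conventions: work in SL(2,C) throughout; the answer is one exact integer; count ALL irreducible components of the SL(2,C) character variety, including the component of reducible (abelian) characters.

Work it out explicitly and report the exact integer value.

In the torus knot group T(4,5), u^4 = v^5 is central, so an irreducible representation sends it to +I or -I (Schur).
This locks tr(u) to 2*cos(pi*alpha/4), alpha in 1..3, and tr(v) to 2*cos(pi*beta/5), beta in 1..4, on each component of irreducible characters.
Consistency of u^4 = (-1)^alpha I with v^5 = (-1)^beta I forces alpha = beta (mod 2).
Enumerate parity-matched pairs: 2*2 odd-odd plus 1*2 even-even gives 6.
That is 6 components of irreducible characters, and with the reducible (abelian) component the total is 7.

7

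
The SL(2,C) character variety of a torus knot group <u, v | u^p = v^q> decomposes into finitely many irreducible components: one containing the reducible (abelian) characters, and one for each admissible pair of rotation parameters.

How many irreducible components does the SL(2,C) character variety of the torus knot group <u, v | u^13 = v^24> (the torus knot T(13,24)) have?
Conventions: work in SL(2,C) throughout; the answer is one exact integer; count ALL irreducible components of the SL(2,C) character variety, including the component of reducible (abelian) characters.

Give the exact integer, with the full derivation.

Gamma = < u, v | u^13 = v^24 > (torus knot T(13,24)); the central element u^13 = v^24 acts as +I or -I in any irreducible SL(2,C) representation.
So on each irreducible component the traces are pinned: tr(u) = 2*cos(pi*alpha/13) with 1 <= alpha <= 12, tr(v) = 2*cos(pi*beta/24) with 1 <= beta <= 23.
u^13 = (-1)^alpha I and v^24 = (-1)^beta I must agree, so alpha and beta have equal parity.
Counting: 6 odd alphas x 12 odd betas + 6 even alphas x 11 even betas = 72 + 66 = 138.
That is 138 components of irreducible characters, and with the reducible (abelian) component the total is 139.

139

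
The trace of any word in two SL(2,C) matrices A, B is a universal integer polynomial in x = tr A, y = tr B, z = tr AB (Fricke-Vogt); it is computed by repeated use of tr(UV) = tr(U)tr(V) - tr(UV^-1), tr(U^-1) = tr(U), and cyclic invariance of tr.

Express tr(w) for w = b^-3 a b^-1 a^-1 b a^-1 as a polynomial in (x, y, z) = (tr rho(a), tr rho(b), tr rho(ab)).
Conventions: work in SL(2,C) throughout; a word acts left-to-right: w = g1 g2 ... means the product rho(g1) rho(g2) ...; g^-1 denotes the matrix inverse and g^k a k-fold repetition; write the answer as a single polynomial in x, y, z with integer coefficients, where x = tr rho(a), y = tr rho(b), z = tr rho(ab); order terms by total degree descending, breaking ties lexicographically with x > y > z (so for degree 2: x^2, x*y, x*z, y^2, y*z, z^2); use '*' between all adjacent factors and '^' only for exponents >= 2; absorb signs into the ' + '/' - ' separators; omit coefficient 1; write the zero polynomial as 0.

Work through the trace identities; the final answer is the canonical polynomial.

x^2*y^4*z - x^3*y^3 - x*y^5 - 2*x*y^3*z^2 + y^4*z + y^2*z^3 + x^3*y + 5*x*y^3 + 2*x*y*z^2 - x^2*z - 4*y^2*z - z^3 - 5*x*y + 3*z

trace(b^-1) = trace(b) = y
trace(b a b) = trace(b) trace(a b) - trace(a)  (reduce the b square) = y*z - x
trace(b a b a) = trace(b a) trace(b a) - trace(1)  (split on b) = z^2 - 2
trace(a b a^-1 b) = trace(b a b) trace(a) - trace(b a b a)  (eliminate a^-1) = x*y*z - x^2 - z^2 + 2
trace(a^-1 b^-1 a b) = trace(a b a^-1) trace(b) - trace(a b a^-1 b)  (eliminate b^-1) = -x*y*z + x^2 + y^2 + z^2 - 2
trace(b^-1 a b^-1 a^-1) = trace(a^-1 b^-1 a) trace(b) - trace(a^-1 b^-1 a b)  (eliminate b^-1) = x*y*z - x^2 - z^2 + 2
trace(a^2) = trace(a) trace(a) - trace(1)  (reduce the a square) = x^2 - 2
trace(a^2 b) = trace(a) trace(b a) - trace(b)  (reduce the a square) = x*z - y
trace(a^2 b^-1) = trace(a^2) trace(b) - trace(a^2 b)  (eliminate b^-1) = x^2*y - x*z - y
trace(a b^-2 a) = trace(a^2 b^-1) trace(b) - trace(a^2)  (eliminate b^-1) = x^2*y^2 - x*y*z - x^2 - y^2 + 2
trace(a^2 b a) = trace(a) trace(a b a) - trace(a b)  (reduce the a square) = x^2*z - x*y - z
trace(a^2 b a b) = trace(a) trace(b a b a) - trace(b a b)  (reduce the a square) = x*z^2 - y*z - x
trace(b^-1 a^2 b a) = trace(a^2 b a) trace(b) - trace(a^2 b a b)  (eliminate b^-1) = x^2*y*z - x*y^2 - x*z^2 + x
trace(a b a b^-2 a) = trace(b^-1 a^2 b a) trace(b) - trace(b^-1 a^2 b a b)  (eliminate b^-1) = x^2*y^2*z - x*y^3 - x*y*z^2 - x^2*z + 2*x*y + z
trace(a b a b a b) = trace(b a) trace(b a b a) - trace(b^-1 a^-1)  (split on b) = z^3 - 3*z
trace(a b a b a b^-1) = trace(a b a b a) trace(b) - trace(a b a b a b)  (eliminate b^-1) = x*y*z^2 - y^2*z - z^3 - x*y + 3*z
trace(a b a b^-2 a b) = trace(a b a b a b^-1) trace(b) - trace(a b a b a)  (eliminate b^-1) = x*y^2*z^2 - y^3*z - y*z^3 - x*y^2 - x*z^2 + 4*y*z + x
trace(b a b^-2 a b^-1 a) = trace(a b a b^-2 a) trace(b) - trace(a b a b^-2 a b)  (eliminate b^-1) = x^2*y^3*z - x*y^4 - 2*x*y^2*z^2 - x^2*y*z + y^3*z + y*z^3 + 3*x*y^2 + x*z^2 - 3*y*z - x
trace(b^-2 a b^-1 a^-1 b a) = trace(b a b^-2 a b^-1) trace(a) - trace(b a b^-2 a b^-1 a)  (eliminate a^-1) = -x^2*y^3*z + x^3*y^2 + x*y^4 + 2*x*y^2*z^2 - y^3*z - y*z^3 - x^3 - 4*x*y^2 - x*z^2 + 3*y*z + 3*x
trace(a b^-1 a^-1 b a^-1 b^-2) = trace(b^-2 a b^-1 a^-1 b) trace(a) - trace(b^-2 a b^-1 a^-1 b a)  (eliminate a^-1) = x^2*y^3*z - x^3*y^2 - x*y^4 - 2*x*y^2*z^2 + x^2*y*z + y^3*z + y*z^3 + 4*x*y^2 - 3*y*z - x
trace(a b a^-1 b^-1 a) = trace(b^-1 a^2 b) trace(a) - trace(b^-1 a^2 b a)  (eliminate a^-1) = -x^2*y*z + x^3 + x*y^2 + x*z^2 - 3*x
trace(b a b a b) = trace(b) trace(a b a b) - trace(a b a)  (reduce the b square) = y*z^2 - x*z - y
trace(a b a b a^-1 b) = trace(b a b a b) trace(a) - trace(b a b a b a)  (eliminate a^-1) = x*y*z^2 - x^2*z - z^3 - x*y + 3*z
trace(a b a^-1 b^-1 a b) = trace(a b a b a^-1) trace(b) - trace(a b a b a^-1 b)  (eliminate b^-1) = -x*y*z^2 + x^2*z + y^2*z + z^3 - 3*z
trace(b a^-1 b^-1 a b^-1 a) = trace(a b a^-1 b^-1 a) trace(b) - trace(a b a^-1 b^-1 a b)  (eliminate b^-1) = -x^2*y^2*z + x^3*y + x*y^3 + 2*x*y*z^2 - x^2*z - y^2*z - z^3 - 3*x*y + 3*z
trace(a b^-1 a^-1 b a^-1 b^-1) = trace(b a^-1 b^-1 a b^-1) trace(a) - trace(b a^-1 b^-1 a b^-1 a)  (eliminate a^-1) = x^2*y^2*z - x^3*y - x*y^3 - 2*x*y*z^2 + x^2*z + y^2*z + z^3 + 4*x*y - 3*z
trace(b^-3 a b^-1 a^-1 b a^-1) = trace(a b^-1 a^-1 b a^-1 b^-2) trace(b) - trace(a b^-1 a^-1 b a^-1 b^-1)  (eliminate b^-1) = x^2*y^4*z - x^3*y^3 - x*y^5 - 2*x*y^3*z^2 + y^4*z + y^2*z^3 + x^3*y + 5*x*y^3 + 2*x*y*z^2 - x^2*z - 4*y^2*z - z^3 - 5*x*y + 3*z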